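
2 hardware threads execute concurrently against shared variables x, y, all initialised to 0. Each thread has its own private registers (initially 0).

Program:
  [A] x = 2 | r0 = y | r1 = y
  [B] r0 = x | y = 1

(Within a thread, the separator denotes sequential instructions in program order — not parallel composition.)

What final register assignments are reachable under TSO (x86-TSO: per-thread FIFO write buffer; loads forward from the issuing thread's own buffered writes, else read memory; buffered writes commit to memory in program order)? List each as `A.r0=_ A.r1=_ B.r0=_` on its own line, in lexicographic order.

outcome vector order: (A.r0,A.r1,B.r0)
|TSO outcomes| = 6

A.r0=0 A.r1=0 B.r0=0
A.r0=0 A.r1=0 B.r0=2
A.r0=0 A.r1=1 B.r0=0
A.r0=0 A.r1=1 B.r0=2
A.r0=1 A.r1=1 B.r0=0
A.r0=1 A.r1=1 B.r0=2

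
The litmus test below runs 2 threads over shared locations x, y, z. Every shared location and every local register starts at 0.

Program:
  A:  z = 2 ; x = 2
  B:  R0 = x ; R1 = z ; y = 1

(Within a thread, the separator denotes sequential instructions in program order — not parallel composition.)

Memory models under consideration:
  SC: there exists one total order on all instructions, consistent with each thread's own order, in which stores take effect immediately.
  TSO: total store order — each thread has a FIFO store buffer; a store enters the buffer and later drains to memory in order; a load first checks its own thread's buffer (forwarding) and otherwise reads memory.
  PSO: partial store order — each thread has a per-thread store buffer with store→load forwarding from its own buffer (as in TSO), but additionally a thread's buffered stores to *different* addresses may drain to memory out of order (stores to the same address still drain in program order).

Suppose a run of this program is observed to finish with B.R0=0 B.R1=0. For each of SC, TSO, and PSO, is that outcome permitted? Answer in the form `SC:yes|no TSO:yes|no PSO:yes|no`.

SC:yes TSO:yes PSO:yes

outcome vector order: (B.R0,B.R1)
under SC → 0/0; 0/2; 2/2
under TSO → 0/0; 0/2; 2/2
under PSO → 0/0; 0/2; 2/0; 2/2
target 0/0 ∈ {SC,TSO,PSO}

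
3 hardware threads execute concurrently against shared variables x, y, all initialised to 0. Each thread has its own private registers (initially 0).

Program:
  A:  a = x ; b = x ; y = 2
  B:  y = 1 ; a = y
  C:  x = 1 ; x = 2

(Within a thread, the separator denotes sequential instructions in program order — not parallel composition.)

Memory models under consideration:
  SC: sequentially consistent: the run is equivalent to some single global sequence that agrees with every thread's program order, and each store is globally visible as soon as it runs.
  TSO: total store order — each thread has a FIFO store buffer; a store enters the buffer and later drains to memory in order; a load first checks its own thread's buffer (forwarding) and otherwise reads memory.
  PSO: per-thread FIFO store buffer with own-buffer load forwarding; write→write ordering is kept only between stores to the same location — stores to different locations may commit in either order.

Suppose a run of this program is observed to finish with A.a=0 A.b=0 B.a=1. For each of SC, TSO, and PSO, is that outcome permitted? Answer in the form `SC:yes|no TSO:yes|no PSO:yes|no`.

outcome vector order: (A.a,A.b,B.a)
SC (12): 001; 002; 011; 012; 021; 022; 111; 112; 121; 122; 221; 222
TSO (12): 001; 002; 011; 012; 021; 022; 111; 112; 121; 122; 221; 222
PSO (12): 001; 002; 011; 012; 021; 022; 111; 112; 121; 122; 221; 222
target 001 ∈ {SC,TSO,PSO}

SC:yes TSO:yes PSO:yes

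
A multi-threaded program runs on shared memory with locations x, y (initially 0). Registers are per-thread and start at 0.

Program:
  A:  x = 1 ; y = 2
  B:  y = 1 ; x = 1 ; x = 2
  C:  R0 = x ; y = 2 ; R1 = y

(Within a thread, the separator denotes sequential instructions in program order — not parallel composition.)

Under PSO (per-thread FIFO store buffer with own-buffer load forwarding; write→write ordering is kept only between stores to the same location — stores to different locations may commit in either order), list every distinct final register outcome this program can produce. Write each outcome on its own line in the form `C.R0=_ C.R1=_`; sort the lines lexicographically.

C.R0=0 C.R1=1
C.R0=0 C.R1=2
C.R0=1 C.R1=1
C.R0=1 C.R1=2
C.R0=2 C.R1=1
C.R0=2 C.R1=2

outcome vector order: (C.R0,C.R1)
|PSO outcomes| = 6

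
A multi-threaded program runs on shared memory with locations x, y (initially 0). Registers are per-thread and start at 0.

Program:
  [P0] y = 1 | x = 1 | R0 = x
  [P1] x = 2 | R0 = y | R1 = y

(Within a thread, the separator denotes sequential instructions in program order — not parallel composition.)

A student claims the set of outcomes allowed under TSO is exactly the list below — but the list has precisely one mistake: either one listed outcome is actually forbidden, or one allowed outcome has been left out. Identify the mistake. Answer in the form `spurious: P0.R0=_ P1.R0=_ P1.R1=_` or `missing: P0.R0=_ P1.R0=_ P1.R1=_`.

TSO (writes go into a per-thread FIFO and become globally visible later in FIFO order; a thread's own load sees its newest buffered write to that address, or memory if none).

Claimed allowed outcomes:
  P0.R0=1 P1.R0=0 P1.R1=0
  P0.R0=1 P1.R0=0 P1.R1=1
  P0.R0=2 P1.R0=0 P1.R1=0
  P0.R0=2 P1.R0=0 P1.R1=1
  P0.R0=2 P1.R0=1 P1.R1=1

outcome vector order: (P0.R0,P1.R0,P1.R1)
TSO: 6 outcomes — {<1 0 0>, <1 0 1>, <1 1 1>, <2 0 0>, <2 0 1>, <2 1 1>}
TSO∖claimed = {<1 1 1>}

missing: P0.R0=1 P1.R0=1 P1.R1=1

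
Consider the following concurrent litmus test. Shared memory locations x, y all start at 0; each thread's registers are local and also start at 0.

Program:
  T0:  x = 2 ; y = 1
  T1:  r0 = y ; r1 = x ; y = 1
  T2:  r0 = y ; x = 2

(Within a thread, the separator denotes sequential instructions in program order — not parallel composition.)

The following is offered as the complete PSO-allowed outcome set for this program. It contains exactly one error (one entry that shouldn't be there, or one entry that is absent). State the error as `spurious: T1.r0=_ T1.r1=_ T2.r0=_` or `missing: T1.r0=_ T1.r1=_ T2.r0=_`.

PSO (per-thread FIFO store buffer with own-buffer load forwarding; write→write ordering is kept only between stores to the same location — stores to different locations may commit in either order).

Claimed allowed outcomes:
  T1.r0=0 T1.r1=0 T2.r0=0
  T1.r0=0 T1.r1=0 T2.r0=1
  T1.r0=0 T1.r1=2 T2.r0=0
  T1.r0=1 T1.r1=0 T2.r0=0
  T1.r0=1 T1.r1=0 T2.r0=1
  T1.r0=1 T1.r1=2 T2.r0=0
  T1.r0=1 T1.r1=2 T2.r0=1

missing: T1.r0=0 T1.r1=2 T2.r0=1

outcome vector order: (T1.r0,T1.r1,T2.r0)
under PSO → (0,0,0); (0,0,1); (0,2,0); (0,2,1); (1,0,0); (1,0,1); (1,2,0); (1,2,1)
PSO∖claimed = {(0,2,1)}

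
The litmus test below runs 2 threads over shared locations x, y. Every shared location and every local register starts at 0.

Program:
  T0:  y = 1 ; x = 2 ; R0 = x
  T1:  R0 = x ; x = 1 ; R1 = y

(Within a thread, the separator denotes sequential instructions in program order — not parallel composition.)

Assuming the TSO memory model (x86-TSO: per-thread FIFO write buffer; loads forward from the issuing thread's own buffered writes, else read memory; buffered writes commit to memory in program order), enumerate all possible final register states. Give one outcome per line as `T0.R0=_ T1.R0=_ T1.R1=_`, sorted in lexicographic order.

outcome vector order: (T0.R0,T1.R0,T1.R1)
|TSO outcomes| = 6

T0.R0=1 T1.R0=0 T1.R1=0
T0.R0=1 T1.R0=0 T1.R1=1
T0.R0=1 T1.R0=2 T1.R1=1
T0.R0=2 T1.R0=0 T1.R1=0
T0.R0=2 T1.R0=0 T1.R1=1
T0.R0=2 T1.R0=2 T1.R1=1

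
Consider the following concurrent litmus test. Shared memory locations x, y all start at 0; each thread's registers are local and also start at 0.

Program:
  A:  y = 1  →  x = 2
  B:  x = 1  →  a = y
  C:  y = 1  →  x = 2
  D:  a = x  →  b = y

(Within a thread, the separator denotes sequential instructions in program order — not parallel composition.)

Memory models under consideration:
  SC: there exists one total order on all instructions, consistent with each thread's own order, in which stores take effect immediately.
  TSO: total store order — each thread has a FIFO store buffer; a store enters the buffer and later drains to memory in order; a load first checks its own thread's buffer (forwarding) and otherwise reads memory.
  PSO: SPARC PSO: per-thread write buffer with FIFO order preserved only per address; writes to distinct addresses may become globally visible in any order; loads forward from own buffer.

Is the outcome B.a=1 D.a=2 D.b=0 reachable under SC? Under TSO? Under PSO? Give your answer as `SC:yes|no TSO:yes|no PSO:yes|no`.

outcome vector order: (B.a,D.a,D.b)
under SC → 0/0/0; 0/0/1; 0/1/0; 0/1/1; 0/2/1; 1/0/0; 1/0/1; 1/1/0; 1/1/1; 1/2/1
under TSO → 0/0/0; 0/0/1; 0/1/0; 0/1/1; 0/2/1; 1/0/0; 1/0/1; 1/1/0; 1/1/1; 1/2/1
under PSO → 0/0/0; 0/0/1; 0/1/0; 0/1/1; 0/2/0; 0/2/1; 1/0/0; 1/0/1; 1/1/0; 1/1/1; 1/2/0; 1/2/1
target 1/2/0 ∈ {PSO}

SC:no TSO:no PSO:yes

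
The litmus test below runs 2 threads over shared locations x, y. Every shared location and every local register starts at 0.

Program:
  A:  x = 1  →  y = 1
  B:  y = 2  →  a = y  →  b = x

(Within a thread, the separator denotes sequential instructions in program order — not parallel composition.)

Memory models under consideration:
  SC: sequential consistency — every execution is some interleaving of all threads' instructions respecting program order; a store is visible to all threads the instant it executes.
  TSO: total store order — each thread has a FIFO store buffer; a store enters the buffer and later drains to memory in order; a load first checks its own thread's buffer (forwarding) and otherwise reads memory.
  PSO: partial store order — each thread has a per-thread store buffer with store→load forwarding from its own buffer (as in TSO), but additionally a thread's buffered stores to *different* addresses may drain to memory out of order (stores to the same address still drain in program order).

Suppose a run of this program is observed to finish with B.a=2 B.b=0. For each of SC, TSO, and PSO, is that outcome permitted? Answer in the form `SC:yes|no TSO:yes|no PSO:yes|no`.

outcome vector order: (B.a,B.b)
[SC] allowed = {(1,1); (2,0); (2,1)}
[TSO] allowed = {(1,1); (2,0); (2,1)}
[PSO] allowed = {(1,0); (1,1); (2,0); (2,1)}
target (2,0) ∈ {SC,TSO,PSO}

SC:yes TSO:yes PSO:yes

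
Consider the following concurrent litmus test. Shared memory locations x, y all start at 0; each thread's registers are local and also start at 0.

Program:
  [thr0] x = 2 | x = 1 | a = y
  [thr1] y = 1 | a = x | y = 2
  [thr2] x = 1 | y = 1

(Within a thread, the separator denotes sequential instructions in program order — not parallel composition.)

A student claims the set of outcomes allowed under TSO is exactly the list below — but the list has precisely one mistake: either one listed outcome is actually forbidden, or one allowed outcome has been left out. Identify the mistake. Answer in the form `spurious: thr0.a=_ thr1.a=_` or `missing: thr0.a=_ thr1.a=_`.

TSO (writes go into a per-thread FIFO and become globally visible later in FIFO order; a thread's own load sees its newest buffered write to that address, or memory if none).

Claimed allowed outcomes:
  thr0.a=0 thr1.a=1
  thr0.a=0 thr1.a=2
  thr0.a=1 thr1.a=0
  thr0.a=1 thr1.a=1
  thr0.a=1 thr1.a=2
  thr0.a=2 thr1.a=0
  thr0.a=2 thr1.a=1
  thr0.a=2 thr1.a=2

missing: thr0.a=0 thr1.a=0

outcome vector order: (thr0.a,thr1.a)
TSO (9): (0,0); (0,1); (0,2); (1,0); (1,1); (1,2); (2,0); (2,1); (2,2)
TSO∖claimed = {(0,0)}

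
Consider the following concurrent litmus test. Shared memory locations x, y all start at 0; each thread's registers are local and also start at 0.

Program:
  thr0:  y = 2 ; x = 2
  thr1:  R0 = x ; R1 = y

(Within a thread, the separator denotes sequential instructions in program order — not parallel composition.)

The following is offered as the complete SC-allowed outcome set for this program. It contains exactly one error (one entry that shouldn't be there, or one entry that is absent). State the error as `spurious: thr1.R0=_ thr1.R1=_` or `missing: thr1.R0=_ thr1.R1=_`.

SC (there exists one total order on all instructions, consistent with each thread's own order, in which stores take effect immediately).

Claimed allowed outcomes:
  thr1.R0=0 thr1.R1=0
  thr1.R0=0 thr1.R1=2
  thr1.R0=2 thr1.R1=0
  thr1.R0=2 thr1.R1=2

outcome vector order: (thr1.R0,thr1.R1)
[SC] allowed = {00; 02; 22}
claimed∖SC = {20}

spurious: thr1.R0=2 thr1.R1=0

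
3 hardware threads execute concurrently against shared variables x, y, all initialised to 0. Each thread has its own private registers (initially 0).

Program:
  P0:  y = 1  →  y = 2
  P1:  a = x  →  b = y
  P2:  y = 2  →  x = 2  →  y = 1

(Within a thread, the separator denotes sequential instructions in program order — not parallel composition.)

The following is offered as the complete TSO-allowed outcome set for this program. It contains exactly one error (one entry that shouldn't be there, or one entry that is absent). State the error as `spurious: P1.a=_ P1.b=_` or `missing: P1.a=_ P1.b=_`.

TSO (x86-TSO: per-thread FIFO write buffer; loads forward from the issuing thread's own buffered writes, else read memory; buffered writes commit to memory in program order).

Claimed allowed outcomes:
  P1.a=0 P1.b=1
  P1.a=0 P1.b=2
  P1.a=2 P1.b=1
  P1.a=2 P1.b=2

missing: P1.a=0 P1.b=0

outcome vector order: (P1.a,P1.b)
TSO (5): 0/0, 0/1, 0/2, 2/1, 2/2
TSO∖claimed = {0/0}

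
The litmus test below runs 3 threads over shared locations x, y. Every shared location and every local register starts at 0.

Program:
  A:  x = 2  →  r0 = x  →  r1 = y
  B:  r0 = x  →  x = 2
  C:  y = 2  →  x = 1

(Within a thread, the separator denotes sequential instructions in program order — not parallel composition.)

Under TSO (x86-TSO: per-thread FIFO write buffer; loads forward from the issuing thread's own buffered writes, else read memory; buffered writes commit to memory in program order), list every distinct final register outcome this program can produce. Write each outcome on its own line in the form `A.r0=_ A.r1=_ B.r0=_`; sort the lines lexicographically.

A.r0=1 A.r1=2 B.r0=0
A.r0=1 A.r1=2 B.r0=1
A.r0=1 A.r1=2 B.r0=2
A.r0=2 A.r1=0 B.r0=0
A.r0=2 A.r1=0 B.r0=1
A.r0=2 A.r1=0 B.r0=2
A.r0=2 A.r1=2 B.r0=0
A.r0=2 A.r1=2 B.r0=1
A.r0=2 A.r1=2 B.r0=2

outcome vector order: (A.r0,A.r1,B.r0)
|TSO outcomes| = 9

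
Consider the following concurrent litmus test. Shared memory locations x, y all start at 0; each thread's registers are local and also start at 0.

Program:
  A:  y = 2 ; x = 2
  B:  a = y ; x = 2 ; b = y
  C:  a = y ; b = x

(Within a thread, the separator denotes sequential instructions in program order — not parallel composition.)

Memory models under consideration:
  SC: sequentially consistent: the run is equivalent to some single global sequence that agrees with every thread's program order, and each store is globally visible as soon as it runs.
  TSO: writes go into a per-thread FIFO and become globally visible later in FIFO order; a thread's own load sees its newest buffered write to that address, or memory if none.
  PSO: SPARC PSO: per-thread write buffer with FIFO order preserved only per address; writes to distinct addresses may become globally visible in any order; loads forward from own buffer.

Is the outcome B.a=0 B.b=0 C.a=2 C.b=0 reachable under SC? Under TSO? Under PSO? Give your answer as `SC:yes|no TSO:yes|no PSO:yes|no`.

SC:no TSO:yes PSO:yes

outcome vector order: (B.a,B.b,C.a,C.b)
SC: 11 outcomes — {0/0/0/0 0/0/0/2 0/0/2/2 0/2/0/0 0/2/0/2 0/2/2/0 0/2/2/2 2/2/0/0 2/2/0/2 2/2/2/0 2/2/2/2}
TSO: 12 outcomes — {0/0/0/0 0/0/0/2 0/0/2/0 0/0/2/2 0/2/0/0 0/2/0/2 0/2/2/0 0/2/2/2 2/2/0/0 2/2/0/2 2/2/2/0 2/2/2/2}
PSO: 12 outcomes — {0/0/0/0 0/0/0/2 0/0/2/0 0/0/2/2 0/2/0/0 0/2/0/2 0/2/2/0 0/2/2/2 2/2/0/0 2/2/0/2 2/2/2/0 2/2/2/2}
target 0/0/2/0 ∈ {TSO,PSO}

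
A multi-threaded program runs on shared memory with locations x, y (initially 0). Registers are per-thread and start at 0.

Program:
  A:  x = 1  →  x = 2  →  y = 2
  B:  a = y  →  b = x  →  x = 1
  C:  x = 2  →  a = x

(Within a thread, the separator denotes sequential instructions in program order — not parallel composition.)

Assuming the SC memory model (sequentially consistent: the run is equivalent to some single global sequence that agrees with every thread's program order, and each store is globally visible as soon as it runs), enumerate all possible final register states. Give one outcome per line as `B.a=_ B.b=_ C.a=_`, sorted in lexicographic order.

outcome vector order: (B.a,B.b,C.a)
|SC outcomes| = 8

B.a=0 B.b=0 C.a=1
B.a=0 B.b=0 C.a=2
B.a=0 B.b=1 C.a=1
B.a=0 B.b=1 C.a=2
B.a=0 B.b=2 C.a=1
B.a=0 B.b=2 C.a=2
B.a=2 B.b=2 C.a=1
B.a=2 B.b=2 C.a=2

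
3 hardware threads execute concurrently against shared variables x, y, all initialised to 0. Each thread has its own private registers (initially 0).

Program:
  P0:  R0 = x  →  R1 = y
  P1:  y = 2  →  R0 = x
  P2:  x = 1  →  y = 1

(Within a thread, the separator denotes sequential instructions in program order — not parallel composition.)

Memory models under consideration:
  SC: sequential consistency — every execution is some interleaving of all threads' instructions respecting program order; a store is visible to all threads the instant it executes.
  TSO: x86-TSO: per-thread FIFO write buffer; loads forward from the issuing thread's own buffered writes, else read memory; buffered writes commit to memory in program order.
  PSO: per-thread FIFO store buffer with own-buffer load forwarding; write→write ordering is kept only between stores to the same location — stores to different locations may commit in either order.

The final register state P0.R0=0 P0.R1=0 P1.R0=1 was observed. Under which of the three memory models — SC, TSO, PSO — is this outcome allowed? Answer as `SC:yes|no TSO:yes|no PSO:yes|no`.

outcome vector order: (P0.R0,P0.R1,P1.R0)
under SC → 0/0/0 0/0/1 0/1/0 0/1/1 0/2/0 0/2/1 1/0/1 1/1/0 1/1/1 1/2/0 1/2/1
under TSO → 0/0/0 0/0/1 0/1/0 0/1/1 0/2/0 0/2/1 1/0/0 1/0/1 1/1/0 1/1/1 1/2/0 1/2/1
under PSO → 0/0/0 0/0/1 0/1/0 0/1/1 0/2/0 0/2/1 1/0/0 1/0/1 1/1/0 1/1/1 1/2/0 1/2/1
target 0/0/1 ∈ {SC,TSO,PSO}

SC:yes TSO:yes PSO:yes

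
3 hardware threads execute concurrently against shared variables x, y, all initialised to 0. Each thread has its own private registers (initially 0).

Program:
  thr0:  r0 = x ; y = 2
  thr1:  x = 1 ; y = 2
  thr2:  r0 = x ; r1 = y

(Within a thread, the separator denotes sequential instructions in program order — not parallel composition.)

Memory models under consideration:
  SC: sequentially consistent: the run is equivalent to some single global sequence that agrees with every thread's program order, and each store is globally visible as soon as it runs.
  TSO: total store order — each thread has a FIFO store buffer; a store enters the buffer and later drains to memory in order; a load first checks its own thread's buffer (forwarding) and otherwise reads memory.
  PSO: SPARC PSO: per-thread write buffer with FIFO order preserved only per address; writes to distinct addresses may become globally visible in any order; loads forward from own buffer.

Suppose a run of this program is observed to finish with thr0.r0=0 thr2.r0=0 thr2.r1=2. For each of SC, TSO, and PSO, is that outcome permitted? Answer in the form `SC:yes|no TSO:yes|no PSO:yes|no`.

outcome vector order: (thr0.r0,thr2.r0,thr2.r1)
SC (8): (0,0,0); (0,0,2); (0,1,0); (0,1,2); (1,0,0); (1,0,2); (1,1,0); (1,1,2)
TSO (8): (0,0,0); (0,0,2); (0,1,0); (0,1,2); (1,0,0); (1,0,2); (1,1,0); (1,1,2)
PSO (8): (0,0,0); (0,0,2); (0,1,0); (0,1,2); (1,0,0); (1,0,2); (1,1,0); (1,1,2)
target (0,0,2) ∈ {SC,TSO,PSO}

SC:yes TSO:yes PSO:yes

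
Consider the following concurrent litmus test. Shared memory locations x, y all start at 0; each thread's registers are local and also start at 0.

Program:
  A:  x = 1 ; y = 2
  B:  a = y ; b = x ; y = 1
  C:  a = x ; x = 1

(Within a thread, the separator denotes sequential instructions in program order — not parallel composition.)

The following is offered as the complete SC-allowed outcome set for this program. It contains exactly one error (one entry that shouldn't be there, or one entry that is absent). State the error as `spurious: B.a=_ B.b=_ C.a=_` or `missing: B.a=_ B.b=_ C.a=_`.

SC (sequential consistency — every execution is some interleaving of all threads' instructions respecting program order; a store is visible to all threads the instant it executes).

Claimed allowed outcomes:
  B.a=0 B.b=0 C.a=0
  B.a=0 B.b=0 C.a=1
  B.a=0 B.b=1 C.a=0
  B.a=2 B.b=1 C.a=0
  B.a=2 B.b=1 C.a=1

outcome vector order: (B.a,B.b,C.a)
SC: 6 outcomes — {<0 0 0> <0 0 1> <0 1 0> <0 1 1> <2 1 0> <2 1 1>}
SC∖claimed = {<0 1 1>}

missing: B.a=0 B.b=1 C.a=1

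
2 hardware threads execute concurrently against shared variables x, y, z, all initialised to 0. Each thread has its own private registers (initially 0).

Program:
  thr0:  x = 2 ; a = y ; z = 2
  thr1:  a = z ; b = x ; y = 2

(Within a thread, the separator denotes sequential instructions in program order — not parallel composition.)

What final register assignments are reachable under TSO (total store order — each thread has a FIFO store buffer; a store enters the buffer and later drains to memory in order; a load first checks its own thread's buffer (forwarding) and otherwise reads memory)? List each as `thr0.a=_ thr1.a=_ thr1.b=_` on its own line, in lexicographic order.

thr0.a=0 thr1.a=0 thr1.b=0
thr0.a=0 thr1.a=0 thr1.b=2
thr0.a=0 thr1.a=2 thr1.b=2
thr0.a=2 thr1.a=0 thr1.b=0
thr0.a=2 thr1.a=0 thr1.b=2

outcome vector order: (thr0.a,thr1.a,thr1.b)
|TSO outcomes| = 5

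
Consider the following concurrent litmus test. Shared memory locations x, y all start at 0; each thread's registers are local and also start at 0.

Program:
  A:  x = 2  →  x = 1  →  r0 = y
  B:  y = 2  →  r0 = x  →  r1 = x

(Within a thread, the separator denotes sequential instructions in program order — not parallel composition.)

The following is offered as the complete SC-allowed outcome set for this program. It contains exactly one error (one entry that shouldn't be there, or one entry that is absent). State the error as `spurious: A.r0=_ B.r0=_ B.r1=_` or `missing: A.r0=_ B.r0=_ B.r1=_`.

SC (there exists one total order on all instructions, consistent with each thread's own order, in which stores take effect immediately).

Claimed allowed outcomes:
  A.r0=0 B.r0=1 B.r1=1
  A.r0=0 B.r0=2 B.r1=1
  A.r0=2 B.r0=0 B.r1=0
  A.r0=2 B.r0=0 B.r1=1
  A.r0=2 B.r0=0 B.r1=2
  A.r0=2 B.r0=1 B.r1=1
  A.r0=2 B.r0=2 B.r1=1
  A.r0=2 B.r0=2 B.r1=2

outcome vector order: (A.r0,B.r0,B.r1)
under SC → 0/1/1; 2/0/0; 2/0/1; 2/0/2; 2/1/1; 2/2/1; 2/2/2
claimed∖SC = {0/2/1}

spurious: A.r0=0 B.r0=2 B.r1=1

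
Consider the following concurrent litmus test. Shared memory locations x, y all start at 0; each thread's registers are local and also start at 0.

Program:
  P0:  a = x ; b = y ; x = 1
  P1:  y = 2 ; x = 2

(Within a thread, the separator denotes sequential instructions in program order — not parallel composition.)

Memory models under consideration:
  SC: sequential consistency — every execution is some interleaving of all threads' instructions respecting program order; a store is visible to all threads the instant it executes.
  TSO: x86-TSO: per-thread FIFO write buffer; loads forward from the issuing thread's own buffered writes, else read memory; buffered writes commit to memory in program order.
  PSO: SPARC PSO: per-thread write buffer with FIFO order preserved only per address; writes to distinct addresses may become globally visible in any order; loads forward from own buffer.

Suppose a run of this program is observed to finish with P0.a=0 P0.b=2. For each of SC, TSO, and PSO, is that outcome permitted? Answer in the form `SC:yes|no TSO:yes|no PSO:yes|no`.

outcome vector order: (P0.a,P0.b)
SC (3): (0,0) (0,2) (2,2)
TSO (3): (0,0) (0,2) (2,2)
PSO (4): (0,0) (0,2) (2,0) (2,2)
target (0,2) ∈ {SC,TSO,PSO}

SC:yes TSO:yes PSO:yes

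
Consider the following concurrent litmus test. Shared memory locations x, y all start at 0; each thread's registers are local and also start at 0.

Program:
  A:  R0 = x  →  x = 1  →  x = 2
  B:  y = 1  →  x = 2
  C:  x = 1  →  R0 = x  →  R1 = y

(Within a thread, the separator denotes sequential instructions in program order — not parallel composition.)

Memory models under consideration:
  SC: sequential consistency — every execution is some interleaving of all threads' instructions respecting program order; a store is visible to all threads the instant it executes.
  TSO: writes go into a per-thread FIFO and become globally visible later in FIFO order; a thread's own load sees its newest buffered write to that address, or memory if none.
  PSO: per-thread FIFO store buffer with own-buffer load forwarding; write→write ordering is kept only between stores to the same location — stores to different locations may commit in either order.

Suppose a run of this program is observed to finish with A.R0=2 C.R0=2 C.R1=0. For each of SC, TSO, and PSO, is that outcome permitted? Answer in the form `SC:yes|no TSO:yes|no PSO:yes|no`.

outcome vector order: (A.R0,C.R0,C.R1)
SC (11): 0/1/0; 0/1/1; 0/2/0; 0/2/1; 1/1/0; 1/1/1; 1/2/0; 1/2/1; 2/1/0; 2/1/1; 2/2/1
TSO (11): 0/1/0; 0/1/1; 0/2/0; 0/2/1; 1/1/0; 1/1/1; 1/2/0; 1/2/1; 2/1/0; 2/1/1; 2/2/1
PSO (12): 0/1/0; 0/1/1; 0/2/0; 0/2/1; 1/1/0; 1/1/1; 1/2/0; 1/2/1; 2/1/0; 2/1/1; 2/2/0; 2/2/1
target 2/2/0 ∈ {PSO}

SC:no TSO:no PSO:yes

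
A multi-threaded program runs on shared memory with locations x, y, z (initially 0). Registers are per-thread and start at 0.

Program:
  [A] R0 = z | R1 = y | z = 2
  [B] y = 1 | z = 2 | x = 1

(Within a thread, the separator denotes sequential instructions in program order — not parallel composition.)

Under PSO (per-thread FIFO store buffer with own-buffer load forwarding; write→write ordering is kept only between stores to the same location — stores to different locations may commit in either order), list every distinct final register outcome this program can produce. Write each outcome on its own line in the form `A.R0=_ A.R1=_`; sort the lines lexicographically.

outcome vector order: (A.R0,A.R1)
|PSO outcomes| = 4

A.R0=0 A.R1=0
A.R0=0 A.R1=1
A.R0=2 A.R1=0
A.R0=2 A.R1=1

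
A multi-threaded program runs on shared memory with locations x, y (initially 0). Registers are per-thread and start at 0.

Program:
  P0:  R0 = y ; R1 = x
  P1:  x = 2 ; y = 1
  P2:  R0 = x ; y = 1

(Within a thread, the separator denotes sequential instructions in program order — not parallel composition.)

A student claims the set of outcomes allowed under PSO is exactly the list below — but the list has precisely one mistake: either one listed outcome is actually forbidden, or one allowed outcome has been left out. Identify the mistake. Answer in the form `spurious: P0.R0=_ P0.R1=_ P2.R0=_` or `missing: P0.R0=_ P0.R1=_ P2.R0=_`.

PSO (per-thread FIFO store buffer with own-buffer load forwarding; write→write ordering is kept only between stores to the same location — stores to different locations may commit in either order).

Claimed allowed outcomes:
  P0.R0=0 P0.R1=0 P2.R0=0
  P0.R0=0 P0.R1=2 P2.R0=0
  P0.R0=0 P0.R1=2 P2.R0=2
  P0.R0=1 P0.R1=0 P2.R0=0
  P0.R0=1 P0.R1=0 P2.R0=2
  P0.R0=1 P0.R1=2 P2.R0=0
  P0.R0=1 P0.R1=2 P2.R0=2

missing: P0.R0=0 P0.R1=0 P2.R0=2

outcome vector order: (P0.R0,P0.R1,P2.R0)
[PSO] allowed = {(0,0,0) (0,0,2) (0,2,0) (0,2,2) (1,0,0) (1,0,2) (1,2,0) (1,2,2)}
PSO∖claimed = {(0,0,2)}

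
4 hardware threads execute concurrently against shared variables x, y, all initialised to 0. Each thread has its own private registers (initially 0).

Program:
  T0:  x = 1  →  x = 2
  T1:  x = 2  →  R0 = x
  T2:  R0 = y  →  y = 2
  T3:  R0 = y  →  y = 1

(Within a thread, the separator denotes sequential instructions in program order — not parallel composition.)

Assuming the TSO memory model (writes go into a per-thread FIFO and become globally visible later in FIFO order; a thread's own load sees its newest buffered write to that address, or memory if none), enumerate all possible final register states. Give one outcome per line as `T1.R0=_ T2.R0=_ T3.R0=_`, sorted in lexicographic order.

T1.R0=1 T2.R0=0 T3.R0=0
T1.R0=1 T2.R0=0 T3.R0=2
T1.R0=1 T2.R0=1 T3.R0=0
T1.R0=2 T2.R0=0 T3.R0=0
T1.R0=2 T2.R0=0 T3.R0=2
T1.R0=2 T2.R0=1 T3.R0=0

outcome vector order: (T1.R0,T2.R0,T3.R0)
|TSO outcomes| = 6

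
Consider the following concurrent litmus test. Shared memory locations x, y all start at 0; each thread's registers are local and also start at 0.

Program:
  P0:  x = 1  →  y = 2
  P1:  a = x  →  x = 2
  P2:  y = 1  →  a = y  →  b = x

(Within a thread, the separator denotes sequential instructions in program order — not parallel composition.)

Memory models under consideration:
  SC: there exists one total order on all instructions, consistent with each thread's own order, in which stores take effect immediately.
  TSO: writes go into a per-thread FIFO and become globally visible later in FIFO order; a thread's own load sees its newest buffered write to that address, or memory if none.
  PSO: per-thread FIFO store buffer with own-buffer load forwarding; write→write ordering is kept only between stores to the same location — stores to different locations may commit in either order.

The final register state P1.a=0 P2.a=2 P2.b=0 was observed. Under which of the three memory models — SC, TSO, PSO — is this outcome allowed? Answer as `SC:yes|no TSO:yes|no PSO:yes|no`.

SC:no TSO:no PSO:yes

outcome vector order: (P1.a,P2.a,P2.b)
SC (10): 010 011 012 021 022 110 111 112 121 122
TSO (10): 010 011 012 021 022 110 111 112 121 122
PSO (12): 010 011 012 020 021 022 110 111 112 120 121 122
target 020 ∈ {PSO}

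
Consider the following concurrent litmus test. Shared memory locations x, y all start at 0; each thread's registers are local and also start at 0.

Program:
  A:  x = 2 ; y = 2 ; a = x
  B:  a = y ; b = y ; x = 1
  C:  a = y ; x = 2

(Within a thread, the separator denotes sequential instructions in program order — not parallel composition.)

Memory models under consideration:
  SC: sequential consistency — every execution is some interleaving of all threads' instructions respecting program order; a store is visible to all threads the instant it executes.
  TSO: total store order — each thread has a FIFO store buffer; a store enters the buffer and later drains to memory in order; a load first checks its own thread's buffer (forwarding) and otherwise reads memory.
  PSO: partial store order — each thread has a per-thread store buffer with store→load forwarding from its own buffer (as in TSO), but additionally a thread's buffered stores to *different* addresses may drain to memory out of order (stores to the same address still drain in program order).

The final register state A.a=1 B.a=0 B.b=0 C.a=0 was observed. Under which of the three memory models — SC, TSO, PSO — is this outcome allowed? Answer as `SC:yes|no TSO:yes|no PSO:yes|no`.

SC:yes TSO:yes PSO:yes

outcome vector order: (A.a,B.a,B.b,C.a)
SC: 12 outcomes — {<1 0 0 0> <1 0 0 2> <1 0 2 0> <1 0 2 2> <1 2 2 0> <1 2 2 2> <2 0 0 0> <2 0 0 2> <2 0 2 0> <2 0 2 2> <2 2 2 0> <2 2 2 2>}
TSO: 12 outcomes — {<1 0 0 0> <1 0 0 2> <1 0 2 0> <1 0 2 2> <1 2 2 0> <1 2 2 2> <2 0 0 0> <2 0 0 2> <2 0 2 0> <2 0 2 2> <2 2 2 0> <2 2 2 2>}
PSO: 12 outcomes — {<1 0 0 0> <1 0 0 2> <1 0 2 0> <1 0 2 2> <1 2 2 0> <1 2 2 2> <2 0 0 0> <2 0 0 2> <2 0 2 0> <2 0 2 2> <2 2 2 0> <2 2 2 2>}
target <1 0 0 0> ∈ {SC,TSO,PSO}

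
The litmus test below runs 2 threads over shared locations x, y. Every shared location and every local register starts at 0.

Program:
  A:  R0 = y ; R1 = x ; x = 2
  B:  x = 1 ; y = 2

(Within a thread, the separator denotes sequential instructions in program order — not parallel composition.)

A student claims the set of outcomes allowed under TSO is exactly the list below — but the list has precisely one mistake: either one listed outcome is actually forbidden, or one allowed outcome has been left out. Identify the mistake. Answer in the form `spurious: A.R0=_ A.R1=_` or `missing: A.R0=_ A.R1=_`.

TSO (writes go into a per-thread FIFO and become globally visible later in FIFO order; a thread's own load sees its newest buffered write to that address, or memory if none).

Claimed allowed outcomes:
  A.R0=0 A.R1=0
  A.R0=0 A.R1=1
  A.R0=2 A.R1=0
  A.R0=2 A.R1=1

outcome vector order: (A.R0,A.R1)
TSO (3): 0/0 0/1 2/1
claimed∖TSO = {2/0}

spurious: A.R0=2 A.R1=0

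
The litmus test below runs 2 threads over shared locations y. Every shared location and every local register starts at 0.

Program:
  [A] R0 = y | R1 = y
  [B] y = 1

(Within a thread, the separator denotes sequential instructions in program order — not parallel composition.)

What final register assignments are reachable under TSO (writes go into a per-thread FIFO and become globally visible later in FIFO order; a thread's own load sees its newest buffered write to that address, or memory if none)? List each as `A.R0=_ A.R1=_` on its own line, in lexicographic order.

A.R0=0 A.R1=0
A.R0=0 A.R1=1
A.R0=1 A.R1=1

outcome vector order: (A.R0,A.R1)
|TSO outcomes| = 3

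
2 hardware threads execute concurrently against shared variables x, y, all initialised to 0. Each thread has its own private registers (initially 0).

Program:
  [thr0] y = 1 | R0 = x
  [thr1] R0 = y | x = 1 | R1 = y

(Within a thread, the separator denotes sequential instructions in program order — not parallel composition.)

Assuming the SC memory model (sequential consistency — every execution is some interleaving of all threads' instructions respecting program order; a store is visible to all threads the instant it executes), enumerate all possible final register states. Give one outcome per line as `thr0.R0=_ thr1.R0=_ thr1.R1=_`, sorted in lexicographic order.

outcome vector order: (thr0.R0,thr1.R0,thr1.R1)
|SC outcomes| = 5

thr0.R0=0 thr1.R0=0 thr1.R1=1
thr0.R0=0 thr1.R0=1 thr1.R1=1
thr0.R0=1 thr1.R0=0 thr1.R1=0
thr0.R0=1 thr1.R0=0 thr1.R1=1
thr0.R0=1 thr1.R0=1 thr1.R1=1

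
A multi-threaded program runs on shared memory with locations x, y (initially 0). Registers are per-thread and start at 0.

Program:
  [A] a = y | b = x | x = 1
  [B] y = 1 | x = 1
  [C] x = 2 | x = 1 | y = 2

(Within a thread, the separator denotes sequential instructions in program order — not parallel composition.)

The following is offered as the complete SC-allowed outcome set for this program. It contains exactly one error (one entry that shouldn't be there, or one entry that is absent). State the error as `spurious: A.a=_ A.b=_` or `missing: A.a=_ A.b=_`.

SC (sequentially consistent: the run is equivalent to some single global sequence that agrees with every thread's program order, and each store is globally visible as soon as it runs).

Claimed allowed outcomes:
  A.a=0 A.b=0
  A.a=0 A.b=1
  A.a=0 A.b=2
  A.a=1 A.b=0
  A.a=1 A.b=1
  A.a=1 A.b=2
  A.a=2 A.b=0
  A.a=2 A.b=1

spurious: A.a=2 A.b=0

outcome vector order: (A.a,A.b)
under SC → 00 01 02 10 11 12 21
claimed∖SC = {20}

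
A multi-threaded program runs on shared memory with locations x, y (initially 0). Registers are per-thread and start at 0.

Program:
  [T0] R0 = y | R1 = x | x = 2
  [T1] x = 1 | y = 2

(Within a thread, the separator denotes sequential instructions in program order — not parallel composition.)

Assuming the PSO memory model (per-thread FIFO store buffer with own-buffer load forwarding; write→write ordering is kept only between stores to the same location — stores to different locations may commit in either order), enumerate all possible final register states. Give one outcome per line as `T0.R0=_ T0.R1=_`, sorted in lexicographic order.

outcome vector order: (T0.R0,T0.R1)
|PSO outcomes| = 4

T0.R0=0 T0.R1=0
T0.R0=0 T0.R1=1
T0.R0=2 T0.R1=0
T0.R0=2 T0.R1=1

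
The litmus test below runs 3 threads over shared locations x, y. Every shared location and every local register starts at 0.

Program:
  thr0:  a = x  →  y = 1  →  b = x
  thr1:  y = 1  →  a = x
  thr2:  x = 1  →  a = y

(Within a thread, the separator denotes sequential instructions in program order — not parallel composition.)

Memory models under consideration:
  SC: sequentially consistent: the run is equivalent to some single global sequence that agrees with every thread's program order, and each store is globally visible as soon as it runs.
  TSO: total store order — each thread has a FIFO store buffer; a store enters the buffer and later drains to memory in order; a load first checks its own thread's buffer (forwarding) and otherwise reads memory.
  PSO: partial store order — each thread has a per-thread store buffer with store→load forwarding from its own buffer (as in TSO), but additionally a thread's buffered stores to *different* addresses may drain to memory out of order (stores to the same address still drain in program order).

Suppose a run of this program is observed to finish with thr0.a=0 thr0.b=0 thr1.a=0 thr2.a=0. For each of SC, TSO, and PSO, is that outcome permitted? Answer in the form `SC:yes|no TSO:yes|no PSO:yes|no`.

outcome vector order: (thr0.a,thr0.b,thr1.a,thr2.a)
SC (8): 0001, 0011, 0101, 0110, 0111, 1101, 1110, 1111
TSO (12): 0000, 0001, 0010, 0011, 0100, 0101, 0110, 0111, 1100, 1101, 1110, 1111
PSO (12): 0000, 0001, 0010, 0011, 0100, 0101, 0110, 0111, 1100, 1101, 1110, 1111
target 0000 ∈ {TSO,PSO}

SC:no TSO:yes PSO:yes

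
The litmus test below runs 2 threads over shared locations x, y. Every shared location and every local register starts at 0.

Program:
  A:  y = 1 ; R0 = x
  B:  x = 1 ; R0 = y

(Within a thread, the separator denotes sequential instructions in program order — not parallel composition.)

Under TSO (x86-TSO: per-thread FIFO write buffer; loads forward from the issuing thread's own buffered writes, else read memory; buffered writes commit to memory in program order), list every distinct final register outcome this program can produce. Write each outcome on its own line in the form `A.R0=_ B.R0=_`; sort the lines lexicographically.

outcome vector order: (A.R0,B.R0)
|TSO outcomes| = 4

A.R0=0 B.R0=0
A.R0=0 B.R0=1
A.R0=1 B.R0=0
A.R0=1 B.R0=1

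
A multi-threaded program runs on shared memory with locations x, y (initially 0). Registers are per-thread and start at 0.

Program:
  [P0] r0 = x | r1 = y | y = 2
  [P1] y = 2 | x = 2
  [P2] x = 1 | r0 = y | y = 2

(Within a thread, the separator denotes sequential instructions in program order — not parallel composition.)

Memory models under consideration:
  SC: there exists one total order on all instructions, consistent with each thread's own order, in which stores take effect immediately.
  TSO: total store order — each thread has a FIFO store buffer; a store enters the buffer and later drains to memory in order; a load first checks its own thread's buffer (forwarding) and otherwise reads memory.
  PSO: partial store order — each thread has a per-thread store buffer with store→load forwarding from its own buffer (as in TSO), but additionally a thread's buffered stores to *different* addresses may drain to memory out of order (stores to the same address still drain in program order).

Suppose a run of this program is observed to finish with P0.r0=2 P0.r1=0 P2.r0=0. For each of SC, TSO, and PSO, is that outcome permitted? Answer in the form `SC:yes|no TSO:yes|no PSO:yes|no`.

SC:no TSO:no PSO:yes

outcome vector order: (P0.r0,P0.r1,P2.r0)
under SC → 000, 002, 020, 022, 100, 102, 120, 122, 220, 222
under TSO → 000, 002, 020, 022, 100, 102, 120, 122, 220, 222
under PSO → 000, 002, 020, 022, 100, 102, 120, 122, 200, 202, 220, 222
target 200 ∈ {PSO}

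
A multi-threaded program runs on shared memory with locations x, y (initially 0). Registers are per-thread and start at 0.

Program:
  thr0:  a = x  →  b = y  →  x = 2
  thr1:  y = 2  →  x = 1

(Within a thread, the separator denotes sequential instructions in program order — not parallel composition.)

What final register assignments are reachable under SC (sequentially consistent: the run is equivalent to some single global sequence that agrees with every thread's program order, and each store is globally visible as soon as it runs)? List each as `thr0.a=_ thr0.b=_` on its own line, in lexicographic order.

thr0.a=0 thr0.b=0
thr0.a=0 thr0.b=2
thr0.a=1 thr0.b=2

outcome vector order: (thr0.a,thr0.b)
|SC outcomes| = 3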